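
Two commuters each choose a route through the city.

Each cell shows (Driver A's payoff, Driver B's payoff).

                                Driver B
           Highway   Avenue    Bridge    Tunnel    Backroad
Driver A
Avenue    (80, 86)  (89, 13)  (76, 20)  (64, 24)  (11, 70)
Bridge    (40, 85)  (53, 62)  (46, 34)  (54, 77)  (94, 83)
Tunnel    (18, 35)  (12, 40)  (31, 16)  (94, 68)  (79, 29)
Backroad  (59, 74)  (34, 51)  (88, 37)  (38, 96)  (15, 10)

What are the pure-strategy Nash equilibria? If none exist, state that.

For each strategy profile, look for a profitable unilateral deviation.
(Avenue, Highway): Driver A gets 80, best alternative 59; Driver B gets 86, best alternative 70. No profitable deviation — NE.
(Avenue, Avenue): Driver B can switch to Highway (13 → 86). Not NE.
(Avenue, Bridge): Driver A can switch to Backroad (76 → 88). Not NE.
(Avenue, Tunnel): Driver A can switch to Tunnel (64 → 94). Not NE.
(Avenue, Backroad): Driver A can switch to Bridge (11 → 94). Not NE.
(Bridge, Highway): Driver A can switch to Avenue (40 → 80). Not NE.
(Bridge, Avenue): Driver A can switch to Avenue (53 → 89). Not NE.
(Bridge, Bridge): Driver A can switch to Avenue (46 → 76). Not NE.
(Bridge, Tunnel): Driver A can switch to Avenue (54 → 64). Not NE.
(Bridge, Backroad): Driver B can switch to Highway (83 → 85). Not NE.
(Tunnel, Highway): Driver A can switch to Avenue (18 → 80). Not NE.
(Tunnel, Avenue): Driver A can switch to Avenue (12 → 89). Not NE.
(Tunnel, Bridge): Driver A can switch to Avenue (31 → 76). Not NE.
(Tunnel, Tunnel): Driver A gets 94, best alternative 64; Driver B gets 68, best alternative 40. No profitable deviation — NE.
(The remaining 6 profiles each have a profitable deviation by the same check.)

Pure-strategy Nash equilibria: (Avenue, Highway); (Tunnel, Tunnel)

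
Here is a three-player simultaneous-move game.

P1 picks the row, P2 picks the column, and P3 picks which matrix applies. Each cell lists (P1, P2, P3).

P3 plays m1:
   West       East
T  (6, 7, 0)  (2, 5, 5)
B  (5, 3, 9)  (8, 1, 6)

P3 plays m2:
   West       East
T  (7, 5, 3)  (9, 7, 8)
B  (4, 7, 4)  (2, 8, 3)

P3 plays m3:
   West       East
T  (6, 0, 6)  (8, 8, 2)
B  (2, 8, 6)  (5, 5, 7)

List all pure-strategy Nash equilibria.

Pure NE: (T, East, m2)

(T, West, m1): P3 can switch to m2 (0 → 3). Not NE.
(T, West, m2): P2 can switch to East (5 → 7). Not NE.
(T, West, m3): P2 can switch to East (0 → 8). Not NE.
(T, East, m1): P1 can switch to B (2 → 8). Not NE.
(T, East, m2): P1 gets 9, best alternative 2; P2 gets 7, best alternative 5; P3 gets 8, best alternative 5. No profitable deviation — NE.
(T, East, m3): P3 can switch to m1 (2 → 5). Not NE.
(B, West, m1): P1 can switch to T (5 → 6). Not NE.
(The remaining 5 profiles each have a profitable deviation by the same check.)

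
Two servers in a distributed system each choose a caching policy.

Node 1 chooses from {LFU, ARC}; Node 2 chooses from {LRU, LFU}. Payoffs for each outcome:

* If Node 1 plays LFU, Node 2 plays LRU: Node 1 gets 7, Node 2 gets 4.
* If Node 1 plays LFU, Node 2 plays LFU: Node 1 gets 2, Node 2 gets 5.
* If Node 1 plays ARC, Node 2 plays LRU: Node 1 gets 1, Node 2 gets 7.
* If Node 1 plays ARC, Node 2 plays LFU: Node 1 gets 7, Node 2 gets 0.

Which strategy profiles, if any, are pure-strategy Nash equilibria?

No pure-strategy Nash equilibrium.

(LFU, LRU): Node 2 can switch to LFU (4 → 5). Not NE.
(LFU, LFU): Node 1 can switch to ARC (2 → 7). Not NE.
(ARC, LRU): Node 1 can switch to LFU (1 → 7). Not NE.
(ARC, LFU): Node 2 can switch to LRU (0 → 7). Not NE.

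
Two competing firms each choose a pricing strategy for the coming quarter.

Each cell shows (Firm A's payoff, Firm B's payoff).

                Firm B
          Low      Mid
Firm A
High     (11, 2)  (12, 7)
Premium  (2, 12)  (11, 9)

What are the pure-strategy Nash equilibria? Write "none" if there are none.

(High, Low): Firm B can switch to Mid (2 → 7). Not NE.
(High, Mid): Firm A gets 12, best alternative 11; Firm B gets 7, best alternative 2. No profitable deviation — NE.
(Premium, Low): Firm A can switch to High (2 → 11). Not NE.
(Premium, Mid): Firm A can switch to High (11 → 12). Not NE.

The unique pure-strategy Nash equilibrium is (High, Mid).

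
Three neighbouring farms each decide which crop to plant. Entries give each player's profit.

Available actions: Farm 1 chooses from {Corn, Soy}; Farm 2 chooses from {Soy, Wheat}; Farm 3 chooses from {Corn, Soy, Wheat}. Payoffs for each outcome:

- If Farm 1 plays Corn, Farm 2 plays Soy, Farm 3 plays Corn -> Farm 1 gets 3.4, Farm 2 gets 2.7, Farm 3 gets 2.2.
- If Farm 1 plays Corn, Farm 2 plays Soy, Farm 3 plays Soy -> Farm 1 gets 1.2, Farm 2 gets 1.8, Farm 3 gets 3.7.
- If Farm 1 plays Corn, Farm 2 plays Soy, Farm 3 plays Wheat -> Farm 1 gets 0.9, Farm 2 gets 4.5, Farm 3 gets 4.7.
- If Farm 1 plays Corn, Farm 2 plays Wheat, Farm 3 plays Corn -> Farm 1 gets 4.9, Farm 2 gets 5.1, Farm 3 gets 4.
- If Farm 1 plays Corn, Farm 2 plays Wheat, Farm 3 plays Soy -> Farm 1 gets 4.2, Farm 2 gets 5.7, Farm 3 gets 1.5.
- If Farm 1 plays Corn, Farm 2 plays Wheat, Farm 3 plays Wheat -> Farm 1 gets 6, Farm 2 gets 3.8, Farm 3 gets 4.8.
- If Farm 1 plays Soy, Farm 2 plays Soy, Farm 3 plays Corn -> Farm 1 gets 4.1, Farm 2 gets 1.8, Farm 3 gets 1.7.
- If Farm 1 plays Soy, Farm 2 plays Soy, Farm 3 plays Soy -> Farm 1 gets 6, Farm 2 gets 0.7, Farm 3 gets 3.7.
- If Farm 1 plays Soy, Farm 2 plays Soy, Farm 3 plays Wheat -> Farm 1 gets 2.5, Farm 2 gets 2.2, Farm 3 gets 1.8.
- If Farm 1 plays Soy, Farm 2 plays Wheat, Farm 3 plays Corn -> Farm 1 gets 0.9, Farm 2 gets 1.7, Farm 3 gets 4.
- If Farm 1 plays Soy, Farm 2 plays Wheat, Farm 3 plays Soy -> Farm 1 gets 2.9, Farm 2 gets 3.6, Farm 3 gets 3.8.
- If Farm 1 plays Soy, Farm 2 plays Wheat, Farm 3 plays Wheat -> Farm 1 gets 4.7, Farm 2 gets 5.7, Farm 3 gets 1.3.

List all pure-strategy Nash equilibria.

Farm 1 against (Soy, Corn): payoffs 3.4, 4.1 → best response Soy.
Farm 1 against (Soy, Soy): payoffs 1.2, 6 → best response Soy.
Farm 1 against (Soy, Wheat): payoffs 0.9, 2.5 → best response Soy.
Farm 1 against (Wheat, Corn): payoffs 4.9, 0.9 → best response Corn.
Farm 1 against (Wheat, Soy): payoffs 4.2, 2.9 → best response Corn.
Farm 1 against (Wheat, Wheat): payoffs 6, 4.7 → best response Corn.
Farm 2 against (Corn, Corn): payoffs 2.7, 5.1 → best response Wheat.
Farm 2 against (Corn, Soy): payoffs 1.8, 5.7 → best response Wheat.
Farm 2 against (Corn, Wheat): payoffs 4.5, 3.8 → best response Soy.
Farm 2 against (Soy, Corn): payoffs 1.8, 1.7 → best response Soy.
Farm 2 against (Soy, Soy): payoffs 0.7, 3.6 → best response Wheat.
Farm 2 against (Soy, Wheat): payoffs 2.2, 5.7 → best response Wheat.
Farm 3 against (Corn, Soy): payoffs 2.2, 3.7, 4.7 → best response Wheat.
Farm 3 against (Corn, Wheat): payoffs 4, 1.5, 4.8 → best response Wheat.
Farm 3 against (Soy, Soy): payoffs 1.7, 3.7, 1.8 → best response Soy.
Farm 3 against (Soy, Wheat): payoffs 4, 3.8, 1.3 → best response Corn.
No profile is a mutual best response for all players.

This game has no pure Nash equilibrium.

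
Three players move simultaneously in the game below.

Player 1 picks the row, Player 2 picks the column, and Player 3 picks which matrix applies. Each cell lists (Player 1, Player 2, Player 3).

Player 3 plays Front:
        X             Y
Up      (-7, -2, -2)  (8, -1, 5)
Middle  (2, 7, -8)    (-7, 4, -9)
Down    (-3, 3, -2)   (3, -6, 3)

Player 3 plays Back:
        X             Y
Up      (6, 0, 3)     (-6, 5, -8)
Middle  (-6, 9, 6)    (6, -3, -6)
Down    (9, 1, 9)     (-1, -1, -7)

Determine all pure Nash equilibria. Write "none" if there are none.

(Up, Y, Front); (Down, X, Back)

Player 1 against (X, Front): payoffs -7, 2, -3 → best response Middle.
Player 1 against (X, Back): payoffs 6, -6, 9 → best response Down.
Player 1 against (Y, Front): payoffs 8, -7, 3 → best response Up.
Player 1 against (Y, Back): payoffs -6, 6, -1 → best response Middle.
Player 2 against (Up, Front): payoffs -2, -1 → best response Y.
Player 2 against (Up, Back): payoffs 0, 5 → best response Y.
Player 2 against (Middle, Front): payoffs 7, 4 → best response X.
Player 2 against (Middle, Back): payoffs 9, -3 → best response X.
Player 2 against (Down, Front): payoffs 3, -6 → best response X.
Player 2 against (Down, Back): payoffs 1, -1 → best response X.
Player 3 against (Up, X): payoffs -2, 3 → best response Back.
Player 3 against (Up, Y): payoffs 5, -8 → best response Front.
Player 3 against (Middle, X): payoffs -8, 6 → best response Back.
Player 3 against (Middle, Y): payoffs -9, -6 → best response Back.
Player 3 against (Down, X): payoffs -2, 9 → best response Back.
Player 3 against (Down, Y): payoffs 3, -7 → best response Front.
Mutual best responses: (Up, Y, Front); (Down, X, Back).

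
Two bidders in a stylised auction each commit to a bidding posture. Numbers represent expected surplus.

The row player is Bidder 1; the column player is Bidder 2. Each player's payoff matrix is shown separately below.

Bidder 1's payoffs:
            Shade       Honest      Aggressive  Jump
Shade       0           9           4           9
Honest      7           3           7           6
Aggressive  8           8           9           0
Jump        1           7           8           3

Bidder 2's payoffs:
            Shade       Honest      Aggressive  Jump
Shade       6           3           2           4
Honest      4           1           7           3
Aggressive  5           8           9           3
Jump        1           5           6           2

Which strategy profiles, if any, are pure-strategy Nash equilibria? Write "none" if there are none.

Check each profile: it is a Nash equilibrium iff no player can strictly gain by switching unilaterally.
(Shade, Shade): Bidder 1 can switch to Honest (0 → 7). Not NE.
(Shade, Honest): Bidder 2 can switch to Shade (3 → 6). Not NE.
(Shade, Aggressive): Bidder 1 can switch to Honest (4 → 7). Not NE.
(Shade, Jump): Bidder 2 can switch to Shade (4 → 6). Not NE.
(Honest, Shade): Bidder 1 can switch to Aggressive (7 → 8). Not NE.
(Honest, Honest): Bidder 1 can switch to Shade (3 → 9). Not NE.
(Honest, Aggressive): Bidder 1 can switch to Aggressive (7 → 9). Not NE.
(Honest, Jump): Bidder 1 can switch to Shade (6 → 9). Not NE.
(Aggressive, Shade): Bidder 2 can switch to Honest (5 → 8). Not NE.
(Aggressive, Honest): Bidder 1 can switch to Shade (8 → 9). Not NE.
(Aggressive, Aggressive): Bidder 1 gets 9, best alternative 8; Bidder 2 gets 9, best alternative 8. No profitable deviation — NE.
(Aggressive, Jump): Bidder 1 can switch to Shade (0 → 9). Not NE.
(Jump, Shade): Bidder 1 can switch to Honest (1 → 7). Not NE.
(The remaining 3 profiles each have a profitable deviation by the same check.)

The unique pure-strategy Nash equilibrium is (Aggressive, Aggressive).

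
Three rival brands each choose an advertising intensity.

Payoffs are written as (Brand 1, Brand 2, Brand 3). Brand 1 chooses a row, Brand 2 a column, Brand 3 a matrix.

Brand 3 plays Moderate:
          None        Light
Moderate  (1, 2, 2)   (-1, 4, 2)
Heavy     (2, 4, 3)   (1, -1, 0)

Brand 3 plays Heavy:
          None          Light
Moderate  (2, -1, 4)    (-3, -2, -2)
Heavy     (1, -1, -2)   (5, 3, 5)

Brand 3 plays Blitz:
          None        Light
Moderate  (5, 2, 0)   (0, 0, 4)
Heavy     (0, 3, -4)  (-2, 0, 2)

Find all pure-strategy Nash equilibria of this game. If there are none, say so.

Pure-strategy Nash equilibria: (Moderate, None, Heavy) and (Heavy, None, Moderate) and (Heavy, Light, Heavy)

Brand 1 against (None, Moderate): payoffs 1, 2 → best response Heavy.
Brand 1 against (None, Heavy): payoffs 2, 1 → best response Moderate.
Brand 1 against (None, Blitz): payoffs 5, 0 → best response Moderate.
Brand 1 against (Light, Moderate): payoffs -1, 1 → best response Heavy.
Brand 1 against (Light, Heavy): payoffs -3, 5 → best response Heavy.
Brand 1 against (Light, Blitz): payoffs 0, -2 → best response Moderate.
Brand 2 against (Moderate, Moderate): payoffs 2, 4 → best response Light.
Brand 2 against (Moderate, Heavy): payoffs -1, -2 → best response None.
Brand 2 against (Moderate, Blitz): payoffs 2, 0 → best response None.
Brand 2 against (Heavy, Moderate): payoffs 4, -1 → best response None.
Brand 2 against (Heavy, Heavy): payoffs -1, 3 → best response Light.
Brand 2 against (Heavy, Blitz): payoffs 3, 0 → best response None.
Brand 3 against (Moderate, None): payoffs 2, 4, 0 → best response Heavy.
Brand 3 against (Moderate, Light): payoffs 2, -2, 4 → best response Blitz.
Brand 3 against (Heavy, None): payoffs 3, -2, -4 → best response Moderate.
Brand 3 against (Heavy, Light): payoffs 0, 5, 2 → best response Heavy.
Mutual best responses: (Moderate, None, Heavy); (Heavy, None, Moderate); (Heavy, Light, Heavy).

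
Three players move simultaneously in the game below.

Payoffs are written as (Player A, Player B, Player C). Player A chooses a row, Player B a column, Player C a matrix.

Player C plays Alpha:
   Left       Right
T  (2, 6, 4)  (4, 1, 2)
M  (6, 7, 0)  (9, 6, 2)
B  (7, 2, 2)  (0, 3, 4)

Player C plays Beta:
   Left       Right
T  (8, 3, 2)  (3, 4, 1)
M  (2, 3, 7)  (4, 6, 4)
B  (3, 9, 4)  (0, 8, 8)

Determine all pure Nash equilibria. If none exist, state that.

The unique pure-strategy Nash equilibrium is (M, Right, Beta).

Mark each player's best response to every combination of opponents' strategies; a profile where every player is best-responding is a pure Nash equilibrium.
Player A against (Left, Alpha): payoffs 2, 6, 7 → best response B.
Player A against (Left, Beta): payoffs 8, 2, 3 → best response T.
Player A against (Right, Alpha): payoffs 4, 9, 0 → best response M.
Player A against (Right, Beta): payoffs 3, 4, 0 → best response M.
Player B against (T, Alpha): payoffs 6, 1 → best response Left.
Player B against (T, Beta): payoffs 3, 4 → best response Right.
Player B against (M, Alpha): payoffs 7, 6 → best response Left.
Player B against (M, Beta): payoffs 3, 6 → best response Right.
Player B against (B, Alpha): payoffs 2, 3 → best response Right.
Player B against (B, Beta): payoffs 9, 8 → best response Left.
Player C against (T, Left): payoffs 4, 2 → best response Alpha.
Player C against (T, Right): payoffs 2, 1 → best response Alpha.
Player C against (M, Left): payoffs 0, 7 → best response Beta.
Player C against (M, Right): payoffs 2, 4 → best response Beta.
Player C against (B, Left): payoffs 2, 4 → best response Beta.
Player C against (B, Right): payoffs 4, 8 → best response Beta.
Mutual best responses: (M, Right, Beta).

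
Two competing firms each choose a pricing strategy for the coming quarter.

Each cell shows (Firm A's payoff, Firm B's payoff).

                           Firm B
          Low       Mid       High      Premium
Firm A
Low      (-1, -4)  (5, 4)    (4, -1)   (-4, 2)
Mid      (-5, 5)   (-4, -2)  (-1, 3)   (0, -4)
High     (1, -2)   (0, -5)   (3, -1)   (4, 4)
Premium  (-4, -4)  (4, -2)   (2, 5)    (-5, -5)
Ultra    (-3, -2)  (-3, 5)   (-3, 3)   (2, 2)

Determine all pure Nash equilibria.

Firm A against Low: payoffs -1, -5, 1, -4, -3 → best response High.
Firm A against Mid: payoffs 5, -4, 0, 4, -3 → best response Low.
Firm A against High: payoffs 4, -1, 3, 2, -3 → best response Low.
Firm A against Premium: payoffs -4, 0, 4, -5, 2 → best response High.
Firm B against Low: payoffs -4, 4, -1, 2 → best response Mid.
Firm B against Mid: payoffs 5, -2, 3, -4 → best response Low.
Firm B against High: payoffs -2, -5, -1, 4 → best response Premium.
Firm B against Premium: payoffs -4, -2, 5, -5 → best response High.
Firm B against Ultra: payoffs -2, 5, 3, 2 → best response Mid.
Mutual best responses: (Low, Mid); (High, Premium).

The pure Nash equilibria are (Low, Mid), (High, Premium).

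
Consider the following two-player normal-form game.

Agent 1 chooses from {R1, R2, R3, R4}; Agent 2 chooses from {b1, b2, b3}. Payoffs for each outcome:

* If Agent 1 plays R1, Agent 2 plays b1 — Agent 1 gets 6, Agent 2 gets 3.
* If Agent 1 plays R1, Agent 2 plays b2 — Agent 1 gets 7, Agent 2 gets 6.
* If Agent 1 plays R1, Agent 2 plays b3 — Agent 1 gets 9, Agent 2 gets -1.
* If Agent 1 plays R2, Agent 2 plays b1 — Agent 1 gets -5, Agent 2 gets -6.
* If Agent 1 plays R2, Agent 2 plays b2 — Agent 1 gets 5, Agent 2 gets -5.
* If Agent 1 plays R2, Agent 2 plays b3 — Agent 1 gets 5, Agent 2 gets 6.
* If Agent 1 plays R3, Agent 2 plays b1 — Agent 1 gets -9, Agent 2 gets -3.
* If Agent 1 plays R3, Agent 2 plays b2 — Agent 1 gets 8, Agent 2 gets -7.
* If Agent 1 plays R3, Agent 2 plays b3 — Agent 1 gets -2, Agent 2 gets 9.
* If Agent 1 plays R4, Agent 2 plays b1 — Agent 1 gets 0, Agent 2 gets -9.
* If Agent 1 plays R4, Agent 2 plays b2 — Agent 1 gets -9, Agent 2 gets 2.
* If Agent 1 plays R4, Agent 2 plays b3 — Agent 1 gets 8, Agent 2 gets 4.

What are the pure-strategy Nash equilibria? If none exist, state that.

none

Agent 1 against b1: payoffs 6, -5, -9, 0 → best response R1.
Agent 1 against b2: payoffs 7, 5, 8, -9 → best response R3.
Agent 1 against b3: payoffs 9, 5, -2, 8 → best response R1.
Agent 2 against R1: payoffs 3, 6, -1 → best response b2.
Agent 2 against R2: payoffs -6, -5, 6 → best response b3.
Agent 2 against R3: payoffs -3, -7, 9 → best response b3.
Agent 2 against R4: payoffs -9, 2, 4 → best response b3.
No profile is a mutual best response for all players.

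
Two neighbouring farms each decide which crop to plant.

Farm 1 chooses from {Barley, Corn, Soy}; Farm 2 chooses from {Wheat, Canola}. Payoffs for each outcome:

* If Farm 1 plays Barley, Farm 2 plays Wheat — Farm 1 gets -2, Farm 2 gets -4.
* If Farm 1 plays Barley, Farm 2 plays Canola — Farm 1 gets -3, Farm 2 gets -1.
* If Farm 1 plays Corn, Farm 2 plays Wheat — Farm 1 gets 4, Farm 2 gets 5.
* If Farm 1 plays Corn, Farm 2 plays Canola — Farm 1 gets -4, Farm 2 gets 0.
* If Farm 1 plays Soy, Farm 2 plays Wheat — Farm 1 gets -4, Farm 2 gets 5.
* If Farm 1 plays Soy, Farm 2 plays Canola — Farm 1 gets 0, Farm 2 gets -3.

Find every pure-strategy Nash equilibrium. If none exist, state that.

Farm 1 against Wheat: payoffs -2, 4, -4 → best response Corn.
Farm 1 against Canola: payoffs -3, -4, 0 → best response Soy.
Farm 2 against Barley: payoffs -4, -1 → best response Canola.
Farm 2 against Corn: payoffs 5, 0 → best response Wheat.
Farm 2 against Soy: payoffs 5, -3 → best response Wheat.
Mutual best responses: (Corn, Wheat).

The unique pure-strategy Nash equilibrium is (Corn, Wheat).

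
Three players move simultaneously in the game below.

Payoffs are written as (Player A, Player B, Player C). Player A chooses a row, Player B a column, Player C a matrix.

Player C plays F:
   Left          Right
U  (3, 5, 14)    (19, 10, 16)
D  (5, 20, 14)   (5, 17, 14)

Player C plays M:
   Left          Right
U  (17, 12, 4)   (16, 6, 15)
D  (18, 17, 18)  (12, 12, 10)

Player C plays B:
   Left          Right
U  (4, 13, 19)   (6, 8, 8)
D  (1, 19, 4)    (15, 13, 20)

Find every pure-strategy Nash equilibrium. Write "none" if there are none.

Pure-strategy Nash equilibria: (U, Left, B), (U, Right, F), (D, Left, M)

Player A against (Left, F): payoffs 3, 5 → best response D.
Player A against (Left, M): payoffs 17, 18 → best response D.
Player A against (Left, B): payoffs 4, 1 → best response U.
Player A against (Right, F): payoffs 19, 5 → best response U.
Player A against (Right, M): payoffs 16, 12 → best response U.
Player A against (Right, B): payoffs 6, 15 → best response D.
Player B against (U, F): payoffs 5, 10 → best response Right.
Player B against (U, M): payoffs 12, 6 → best response Left.
Player B against (U, B): payoffs 13, 8 → best response Left.
Player B against (D, F): payoffs 20, 17 → best response Left.
Player B against (D, M): payoffs 17, 12 → best response Left.
Player B against (D, B): payoffs 19, 13 → best response Left.
Player C against (U, Left): payoffs 14, 4, 19 → best response B.
Player C against (U, Right): payoffs 16, 15, 8 → best response F.
Player C against (D, Left): payoffs 14, 18, 4 → best response M.
Player C against (D, Right): payoffs 14, 10, 20 → best response B.
Mutual best responses: (U, Left, B); (U, Right, F); (D, Left, M).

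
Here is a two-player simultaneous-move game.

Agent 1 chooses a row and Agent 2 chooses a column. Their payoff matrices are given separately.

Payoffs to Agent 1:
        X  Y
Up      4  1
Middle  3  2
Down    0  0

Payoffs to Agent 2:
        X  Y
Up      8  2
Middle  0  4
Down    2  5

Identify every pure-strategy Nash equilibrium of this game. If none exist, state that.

Check each profile: it is a Nash equilibrium iff no player can strictly gain by switching unilaterally.
(Up, X): Agent 1 gets 4, best alternative 3; Agent 2 gets 8, best alternative 2. No profitable deviation — NE.
(Up, Y): Agent 1 can switch to Middle (1 → 2). Not NE.
(Middle, X): Agent 1 can switch to Up (3 → 4). Not NE.
(Middle, Y): Agent 1 gets 2, best alternative 1; Agent 2 gets 4, best alternative 0. No profitable deviation — NE.
(Down, X): Agent 1 can switch to Up (0 → 4). Not NE.
(Down, Y): Agent 1 can switch to Up (0 → 1). Not NE.

Pure-strategy Nash equilibria: (Up, X) and (Middle, Y)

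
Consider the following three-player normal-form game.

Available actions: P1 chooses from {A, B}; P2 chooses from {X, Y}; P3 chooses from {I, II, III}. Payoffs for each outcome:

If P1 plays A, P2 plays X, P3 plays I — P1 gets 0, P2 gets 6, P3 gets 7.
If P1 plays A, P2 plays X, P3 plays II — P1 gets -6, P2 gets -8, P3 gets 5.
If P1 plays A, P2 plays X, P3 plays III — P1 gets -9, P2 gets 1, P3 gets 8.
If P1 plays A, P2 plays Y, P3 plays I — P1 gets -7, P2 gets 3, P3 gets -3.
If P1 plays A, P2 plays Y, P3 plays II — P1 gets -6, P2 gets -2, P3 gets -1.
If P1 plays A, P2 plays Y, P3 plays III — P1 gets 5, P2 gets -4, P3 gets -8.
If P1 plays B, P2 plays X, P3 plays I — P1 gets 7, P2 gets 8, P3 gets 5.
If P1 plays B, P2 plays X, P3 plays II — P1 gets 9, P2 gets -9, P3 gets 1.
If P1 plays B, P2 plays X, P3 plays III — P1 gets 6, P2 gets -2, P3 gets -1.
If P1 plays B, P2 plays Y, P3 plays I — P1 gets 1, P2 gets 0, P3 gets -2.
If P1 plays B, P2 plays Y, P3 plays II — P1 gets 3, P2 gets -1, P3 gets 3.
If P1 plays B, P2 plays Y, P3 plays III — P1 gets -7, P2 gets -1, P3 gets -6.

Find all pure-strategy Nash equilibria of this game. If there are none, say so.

P1 against (X, I): payoffs 0, 7 → best response B.
P1 against (X, II): payoffs -6, 9 → best response B.
P1 against (X, III): payoffs -9, 6 → best response B.
P1 against (Y, I): payoffs -7, 1 → best response B.
P1 against (Y, II): payoffs -6, 3 → best response B.
P1 against (Y, III): payoffs 5, -7 → best response A.
P2 against (A, I): payoffs 6, 3 → best response X.
P2 against (A, II): payoffs -8, -2 → best response Y.
P2 against (A, III): payoffs 1, -4 → best response X.
P2 against (B, I): payoffs 8, 0 → best response X.
P2 against (B, II): payoffs -9, -1 → best response Y.
P2 against (B, III): payoffs -2, -1 → best response Y.
P3 against (A, X): payoffs 7, 5, 8 → best response III.
P3 against (A, Y): payoffs -3, -1, -8 → best response II.
P3 against (B, X): payoffs 5, 1, -1 → best response I.
P3 against (B, Y): payoffs -2, 3, -6 → best response II.
Mutual best responses: (B, X, I); (B, Y, II).

Pure-strategy Nash equilibria: (B, X, I), (B, Y, II)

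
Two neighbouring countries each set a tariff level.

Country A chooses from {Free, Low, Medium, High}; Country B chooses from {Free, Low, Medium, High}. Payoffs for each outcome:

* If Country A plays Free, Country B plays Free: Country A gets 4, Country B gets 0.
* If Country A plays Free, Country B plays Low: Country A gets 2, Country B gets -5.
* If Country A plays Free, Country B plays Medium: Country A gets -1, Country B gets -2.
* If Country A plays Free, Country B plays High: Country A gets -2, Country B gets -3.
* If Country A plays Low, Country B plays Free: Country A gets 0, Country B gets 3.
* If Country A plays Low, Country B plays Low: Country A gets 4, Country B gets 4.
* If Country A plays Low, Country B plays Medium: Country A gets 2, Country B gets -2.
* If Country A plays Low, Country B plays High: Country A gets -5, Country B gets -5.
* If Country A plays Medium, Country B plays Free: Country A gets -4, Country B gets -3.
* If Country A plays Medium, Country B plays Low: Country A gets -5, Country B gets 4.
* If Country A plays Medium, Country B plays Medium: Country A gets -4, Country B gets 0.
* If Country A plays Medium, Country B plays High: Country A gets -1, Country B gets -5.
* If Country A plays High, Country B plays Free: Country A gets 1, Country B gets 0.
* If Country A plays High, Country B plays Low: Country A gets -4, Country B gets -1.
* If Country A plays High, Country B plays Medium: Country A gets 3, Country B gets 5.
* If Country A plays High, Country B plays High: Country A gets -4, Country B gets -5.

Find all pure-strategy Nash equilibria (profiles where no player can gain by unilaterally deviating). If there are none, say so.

For each player, find the best response to each opponent profile; mutual best responses are the pure NE.
Country A against Free: payoffs 4, 0, -4, 1 → best response Free.
Country A against Low: payoffs 2, 4, -5, -4 → best response Low.
Country A against Medium: payoffs -1, 2, -4, 3 → best response High.
Country A against High: payoffs -2, -5, -1, -4 → best response Medium.
Country B against Free: payoffs 0, -5, -2, -3 → best response Free.
Country B against Low: payoffs 3, 4, -2, -5 → best response Low.
Country B against Medium: payoffs -3, 4, 0, -5 → best response Low.
Country B against High: payoffs 0, -1, 5, -5 → best response Medium.
Mutual best responses: (Free, Free); (Low, Low); (High, Medium).

(Free, Free) and (Low, Low) and (High, Medium)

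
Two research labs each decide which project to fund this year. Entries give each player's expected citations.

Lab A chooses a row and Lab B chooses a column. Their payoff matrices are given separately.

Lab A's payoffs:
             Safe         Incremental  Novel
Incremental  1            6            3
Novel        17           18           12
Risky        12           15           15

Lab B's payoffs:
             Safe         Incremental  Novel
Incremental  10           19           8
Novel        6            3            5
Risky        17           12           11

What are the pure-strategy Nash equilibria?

Pure NE: (Novel, Safe)

Lab A against Safe: payoffs 1, 17, 12 → best response Novel.
Lab A against Incremental: payoffs 6, 18, 15 → best response Novel.
Lab A against Novel: payoffs 3, 12, 15 → best response Risky.
Lab B against Incremental: payoffs 10, 19, 8 → best response Incremental.
Lab B against Novel: payoffs 6, 3, 5 → best response Safe.
Lab B against Risky: payoffs 17, 12, 11 → best response Safe.
Mutual best responses: (Novel, Safe).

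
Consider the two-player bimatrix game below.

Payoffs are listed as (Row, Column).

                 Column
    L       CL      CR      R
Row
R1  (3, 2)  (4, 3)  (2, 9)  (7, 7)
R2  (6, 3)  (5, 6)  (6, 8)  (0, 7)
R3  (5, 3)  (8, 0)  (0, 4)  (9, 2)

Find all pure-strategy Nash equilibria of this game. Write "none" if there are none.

(R2, CR)

Check each profile: it is a Nash equilibrium iff no player can strictly gain by switching unilaterally.
(R1, L): Row can switch to R2 (3 → 6). Not NE.
(R1, CL): Row can switch to R2 (4 → 5). Not NE.
(R1, CR): Row can switch to R2 (2 → 6). Not NE.
(R1, R): Row can switch to R3 (7 → 9). Not NE.
(R2, L): Column can switch to CL (3 → 6). Not NE.
(R2, CL): Row can switch to R3 (5 → 8). Not NE.
(R2, CR): Row gets 6, best alternative 2; Column gets 8, best alternative 7. No profitable deviation — NE.
(R2, R): Row can switch to R1 (0 → 7). Not NE.
(R3, L): Row can switch to R2 (5 → 6). Not NE.
(The remaining 3 profiles each have a profitable deviation by the same check.)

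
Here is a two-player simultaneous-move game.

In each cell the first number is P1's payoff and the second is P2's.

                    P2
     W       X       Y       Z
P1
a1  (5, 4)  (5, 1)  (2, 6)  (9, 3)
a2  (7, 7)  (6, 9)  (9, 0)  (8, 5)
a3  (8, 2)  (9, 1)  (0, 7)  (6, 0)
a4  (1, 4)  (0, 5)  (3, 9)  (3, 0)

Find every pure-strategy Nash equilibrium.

P1 against W: payoffs 5, 7, 8, 1 → best response a3.
P1 against X: payoffs 5, 6, 9, 0 → best response a3.
P1 against Y: payoffs 2, 9, 0, 3 → best response a2.
P1 against Z: payoffs 9, 8, 6, 3 → best response a1.
P2 against a1: payoffs 4, 1, 6, 3 → best response Y.
P2 against a2: payoffs 7, 9, 0, 5 → best response X.
P2 against a3: payoffs 2, 1, 7, 0 → best response Y.
P2 against a4: payoffs 4, 5, 9, 0 → best response Y.
No profile is a mutual best response for all players.

This game has no pure Nash equilibrium.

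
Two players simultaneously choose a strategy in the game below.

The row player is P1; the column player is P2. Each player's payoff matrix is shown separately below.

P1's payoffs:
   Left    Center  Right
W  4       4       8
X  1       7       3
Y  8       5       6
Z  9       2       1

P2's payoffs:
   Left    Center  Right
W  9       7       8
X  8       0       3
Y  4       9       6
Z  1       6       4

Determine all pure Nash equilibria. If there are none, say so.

none

Mark each player's best response to every combination of opponents' strategies; a profile where every player is best-responding is a pure Nash equilibrium.
P1 against Left: payoffs 4, 1, 8, 9 → best response Z.
P1 against Center: payoffs 4, 7, 5, 2 → best response X.
P1 against Right: payoffs 8, 3, 6, 1 → best response W.
P2 against W: payoffs 9, 7, 8 → best response Left.
P2 against X: payoffs 8, 0, 3 → best response Left.
P2 against Y: payoffs 4, 9, 6 → best response Center.
P2 against Z: payoffs 1, 6, 4 → best response Center.
No profile is a mutual best response for all players.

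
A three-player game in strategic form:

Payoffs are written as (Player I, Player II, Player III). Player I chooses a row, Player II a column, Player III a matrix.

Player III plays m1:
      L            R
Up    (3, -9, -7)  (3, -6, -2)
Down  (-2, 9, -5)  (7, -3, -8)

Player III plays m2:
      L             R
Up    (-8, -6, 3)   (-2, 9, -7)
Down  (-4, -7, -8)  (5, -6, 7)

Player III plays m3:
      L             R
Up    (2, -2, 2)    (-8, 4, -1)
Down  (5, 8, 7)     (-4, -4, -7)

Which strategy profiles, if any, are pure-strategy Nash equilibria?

For each player, find the best response to each opponent profile; mutual best responses are the pure NE.
Player I against (L, m1): payoffs 3, -2 → best response Up.
Player I against (L, m2): payoffs -8, -4 → best response Down.
Player I against (L, m3): payoffs 2, 5 → best response Down.
Player I against (R, m1): payoffs 3, 7 → best response Down.
Player I against (R, m2): payoffs -2, 5 → best response Down.
Player I against (R, m3): payoffs -8, -4 → best response Down.
Player II against (Up, m1): payoffs -9, -6 → best response R.
Player II against (Up, m2): payoffs -6, 9 → best response R.
Player II against (Up, m3): payoffs -2, 4 → best response R.
Player II against (Down, m1): payoffs 9, -3 → best response L.
Player II against (Down, m2): payoffs -7, -6 → best response R.
Player II against (Down, m3): payoffs 8, -4 → best response L.
Player III against (Up, L): payoffs -7, 3, 2 → best response m2.
Player III against (Up, R): payoffs -2, -7, -1 → best response m3.
Player III against (Down, L): payoffs -5, -8, 7 → best response m3.
Player III against (Down, R): payoffs -8, 7, -7 → best response m2.
Mutual best responses: (Down, L, m3); (Down, R, m2).

(Down, L, m3), (Down, R, m2)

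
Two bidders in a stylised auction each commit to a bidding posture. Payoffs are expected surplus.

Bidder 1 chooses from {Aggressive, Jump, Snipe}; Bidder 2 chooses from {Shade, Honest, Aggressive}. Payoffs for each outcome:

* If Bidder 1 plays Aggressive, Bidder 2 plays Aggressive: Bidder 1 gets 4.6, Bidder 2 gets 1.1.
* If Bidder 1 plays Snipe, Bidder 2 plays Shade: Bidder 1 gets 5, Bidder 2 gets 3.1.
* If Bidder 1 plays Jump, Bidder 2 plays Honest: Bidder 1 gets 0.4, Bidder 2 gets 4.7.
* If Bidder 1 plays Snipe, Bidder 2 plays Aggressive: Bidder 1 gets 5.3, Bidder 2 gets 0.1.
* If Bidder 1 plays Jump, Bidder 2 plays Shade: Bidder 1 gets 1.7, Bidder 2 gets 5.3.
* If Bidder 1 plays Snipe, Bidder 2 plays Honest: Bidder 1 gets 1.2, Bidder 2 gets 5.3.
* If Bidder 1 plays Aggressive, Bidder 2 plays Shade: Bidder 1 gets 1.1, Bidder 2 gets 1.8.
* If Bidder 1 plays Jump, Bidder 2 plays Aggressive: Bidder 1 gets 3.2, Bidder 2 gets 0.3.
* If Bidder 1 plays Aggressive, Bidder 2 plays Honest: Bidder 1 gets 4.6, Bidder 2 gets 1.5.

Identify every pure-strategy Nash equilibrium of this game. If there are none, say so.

Bidder 1 against Shade: payoffs 1.1, 1.7, 5 → best response Snipe.
Bidder 1 against Honest: payoffs 4.6, 0.4, 1.2 → best response Aggressive.
Bidder 1 against Aggressive: payoffs 4.6, 3.2, 5.3 → best response Snipe.
Bidder 2 against Aggressive: payoffs 1.8, 1.5, 1.1 → best response Shade.
Bidder 2 against Jump: payoffs 5.3, 4.7, 0.3 → best response Shade.
Bidder 2 against Snipe: payoffs 3.1, 5.3, 0.1 → best response Honest.
No profile is a mutual best response for all players.

This game has no pure Nash equilibrium.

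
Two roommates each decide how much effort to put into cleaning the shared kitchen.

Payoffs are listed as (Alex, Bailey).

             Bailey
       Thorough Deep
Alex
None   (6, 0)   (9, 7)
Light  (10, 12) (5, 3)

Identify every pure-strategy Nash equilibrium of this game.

(None, Deep); (Light, Thorough)

Alex against Thorough: payoffs 6, 10 → best response Light.
Alex against Deep: payoffs 9, 5 → best response None.
Bailey against None: payoffs 0, 7 → best response Deep.
Bailey against Light: payoffs 12, 3 → best response Thorough.
Mutual best responses: (None, Deep); (Light, Thorough).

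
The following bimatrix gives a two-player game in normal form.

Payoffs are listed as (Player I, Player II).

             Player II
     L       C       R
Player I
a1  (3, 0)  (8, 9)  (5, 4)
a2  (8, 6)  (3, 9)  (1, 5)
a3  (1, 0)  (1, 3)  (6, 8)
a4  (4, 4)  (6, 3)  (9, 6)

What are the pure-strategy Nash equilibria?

Pure-strategy Nash equilibria: (a1, C); (a4, R)

(a1, L): Player I can switch to a2 (3 → 8). Not NE.
(a1, C): Player I gets 8, best alternative 6; Player II gets 9, best alternative 4. No profitable deviation — NE.
(a1, R): Player I can switch to a3 (5 → 6). Not NE.
(a2, L): Player II can switch to C (6 → 9). Not NE.
(a2, C): Player I can switch to a1 (3 → 8). Not NE.
(a2, R): Player I can switch to a1 (1 → 5). Not NE.
(a3, L): Player I can switch to a1 (1 → 3). Not NE.
(a3, C): Player I can switch to a1 (1 → 8). Not NE.
(a3, R): Player I can switch to a4 (6 → 9). Not NE.
(a4, L): Player I can switch to a2 (4 → 8). Not NE.
(a4, C): Player I can switch to a1 (6 → 8). Not NE.
(a4, R): Player I gets 9, best alternative 6; Player II gets 6, best alternative 4. No profitable deviation — NE.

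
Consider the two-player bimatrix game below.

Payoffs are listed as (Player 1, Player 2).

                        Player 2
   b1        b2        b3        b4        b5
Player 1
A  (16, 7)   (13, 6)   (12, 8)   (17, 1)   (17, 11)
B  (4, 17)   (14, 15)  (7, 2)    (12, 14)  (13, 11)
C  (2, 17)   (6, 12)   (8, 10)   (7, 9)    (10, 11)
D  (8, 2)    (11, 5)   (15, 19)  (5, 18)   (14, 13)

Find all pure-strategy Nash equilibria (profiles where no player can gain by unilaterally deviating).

(A, b5), (D, b3)

Mark each player's best response to every combination of opponents' strategies; a profile where every player is best-responding is a pure Nash equilibrium.
Player 1 against b1: payoffs 16, 4, 2, 8 → best response A.
Player 1 against b2: payoffs 13, 14, 6, 11 → best response B.
Player 1 against b3: payoffs 12, 7, 8, 15 → best response D.
Player 1 against b4: payoffs 17, 12, 7, 5 → best response A.
Player 1 against b5: payoffs 17, 13, 10, 14 → best response A.
Player 2 against A: payoffs 7, 6, 8, 1, 11 → best response b5.
Player 2 against B: payoffs 17, 15, 2, 14, 11 → best response b1.
Player 2 against C: payoffs 17, 12, 10, 9, 11 → best response b1.
Player 2 against D: payoffs 2, 5, 19, 18, 13 → best response b3.
Mutual best responses: (A, b5); (D, b3).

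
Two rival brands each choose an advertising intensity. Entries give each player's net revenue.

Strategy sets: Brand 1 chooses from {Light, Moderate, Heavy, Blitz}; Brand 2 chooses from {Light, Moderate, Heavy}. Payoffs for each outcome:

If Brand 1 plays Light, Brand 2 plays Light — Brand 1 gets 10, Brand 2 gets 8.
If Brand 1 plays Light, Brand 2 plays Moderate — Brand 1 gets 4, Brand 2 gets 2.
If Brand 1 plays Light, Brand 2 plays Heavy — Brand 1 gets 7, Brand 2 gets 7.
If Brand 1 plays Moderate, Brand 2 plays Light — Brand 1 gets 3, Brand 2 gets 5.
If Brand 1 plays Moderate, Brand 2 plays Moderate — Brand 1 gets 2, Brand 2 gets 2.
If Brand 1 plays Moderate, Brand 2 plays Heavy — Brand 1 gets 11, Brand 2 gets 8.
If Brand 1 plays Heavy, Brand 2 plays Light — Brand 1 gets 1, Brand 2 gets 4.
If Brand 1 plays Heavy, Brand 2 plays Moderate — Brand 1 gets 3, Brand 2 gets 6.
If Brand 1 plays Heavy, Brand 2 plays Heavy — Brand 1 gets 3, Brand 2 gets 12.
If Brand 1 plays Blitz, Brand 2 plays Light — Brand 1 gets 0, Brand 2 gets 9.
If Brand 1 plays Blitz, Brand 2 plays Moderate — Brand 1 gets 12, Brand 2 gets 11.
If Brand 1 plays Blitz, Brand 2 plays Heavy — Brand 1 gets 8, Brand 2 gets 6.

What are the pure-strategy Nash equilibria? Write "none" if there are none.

Mark each player's best response to every combination of opponents' strategies; a profile where every player is best-responding is a pure Nash equilibrium.
Brand 1 against Light: payoffs 10, 3, 1, 0 → best response Light.
Brand 1 against Moderate: payoffs 4, 2, 3, 12 → best response Blitz.
Brand 1 against Heavy: payoffs 7, 11, 3, 8 → best response Moderate.
Brand 2 against Light: payoffs 8, 2, 7 → best response Light.
Brand 2 against Moderate: payoffs 5, 2, 8 → best response Heavy.
Brand 2 against Heavy: payoffs 4, 6, 12 → best response Heavy.
Brand 2 against Blitz: payoffs 9, 11, 6 → best response Moderate.
Mutual best responses: (Light, Light); (Moderate, Heavy); (Blitz, Moderate).

The pure Nash equilibria are (Light, Light), (Moderate, Heavy), (Blitz, Moderate).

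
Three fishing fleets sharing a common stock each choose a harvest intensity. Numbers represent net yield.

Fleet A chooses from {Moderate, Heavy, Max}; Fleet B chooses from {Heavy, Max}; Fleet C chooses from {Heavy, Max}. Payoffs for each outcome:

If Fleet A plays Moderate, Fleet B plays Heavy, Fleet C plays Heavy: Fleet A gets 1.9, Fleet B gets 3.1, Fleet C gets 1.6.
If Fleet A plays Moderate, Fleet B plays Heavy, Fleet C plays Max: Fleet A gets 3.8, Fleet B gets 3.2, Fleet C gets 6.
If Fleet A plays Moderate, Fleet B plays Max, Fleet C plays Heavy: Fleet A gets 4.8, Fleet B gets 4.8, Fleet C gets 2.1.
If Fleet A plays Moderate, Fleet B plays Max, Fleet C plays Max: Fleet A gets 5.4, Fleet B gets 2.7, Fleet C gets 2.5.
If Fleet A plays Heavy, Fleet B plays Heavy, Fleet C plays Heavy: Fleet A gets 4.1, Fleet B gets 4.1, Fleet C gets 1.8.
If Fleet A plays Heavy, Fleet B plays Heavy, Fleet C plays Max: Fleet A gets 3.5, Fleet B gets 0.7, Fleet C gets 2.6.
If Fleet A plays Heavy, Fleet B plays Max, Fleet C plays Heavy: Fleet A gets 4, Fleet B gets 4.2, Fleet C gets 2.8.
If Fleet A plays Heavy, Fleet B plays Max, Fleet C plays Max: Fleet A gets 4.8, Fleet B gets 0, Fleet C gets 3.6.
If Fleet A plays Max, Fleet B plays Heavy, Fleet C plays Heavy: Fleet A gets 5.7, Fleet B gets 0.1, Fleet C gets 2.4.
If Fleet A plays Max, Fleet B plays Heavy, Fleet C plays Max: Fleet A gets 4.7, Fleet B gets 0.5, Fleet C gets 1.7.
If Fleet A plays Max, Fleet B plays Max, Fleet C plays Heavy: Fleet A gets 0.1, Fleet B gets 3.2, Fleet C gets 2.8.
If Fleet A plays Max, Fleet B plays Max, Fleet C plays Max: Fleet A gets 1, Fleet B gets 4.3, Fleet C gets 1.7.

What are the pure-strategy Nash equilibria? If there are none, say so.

This game has no pure Nash equilibrium.

Fleet A against (Heavy, Heavy): payoffs 1.9, 4.1, 5.7 → best response Max.
Fleet A against (Heavy, Max): payoffs 3.8, 3.5, 4.7 → best response Max.
Fleet A against (Max, Heavy): payoffs 4.8, 4, 0.1 → best response Moderate.
Fleet A against (Max, Max): payoffs 5.4, 4.8, 1 → best response Moderate.
Fleet B against (Moderate, Heavy): payoffs 3.1, 4.8 → best response Max.
Fleet B against (Moderate, Max): payoffs 3.2, 2.7 → best response Heavy.
Fleet B against (Heavy, Heavy): payoffs 4.1, 4.2 → best response Max.
Fleet B against (Heavy, Max): payoffs 0.7, 0 → best response Heavy.
Fleet B against (Max, Heavy): payoffs 0.1, 3.2 → best response Max.
Fleet B against (Max, Max): payoffs 0.5, 4.3 → best response Max.
Fleet C against (Moderate, Heavy): payoffs 1.6, 6 → best response Max.
Fleet C against (Moderate, Max): payoffs 2.1, 2.5 → best response Max.
Fleet C against (Heavy, Heavy): payoffs 1.8, 2.6 → best response Max.
Fleet C against (Heavy, Max): payoffs 2.8, 3.6 → best response Max.
Fleet C against (Max, Heavy): payoffs 2.4, 1.7 → best response Heavy.
Fleet C against (Max, Max): payoffs 2.8, 1.7 → best response Heavy.
No profile is a mutual best response for all players.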